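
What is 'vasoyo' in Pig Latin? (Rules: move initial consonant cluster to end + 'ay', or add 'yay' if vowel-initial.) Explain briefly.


'vasoyo': move consonant cluster 'v' to end and add 'ay': 'asoyovay'.

asoyovay


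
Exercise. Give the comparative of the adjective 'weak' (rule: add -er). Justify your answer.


Apply comparative formation (add -er): 'weak' -> 'weaker'.

weaker


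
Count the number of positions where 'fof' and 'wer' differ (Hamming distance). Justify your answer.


Alignment:
Position 1: 'f' vs 'w' = DIFFER
Position 2: 'o' vs 'e' = DIFFER
Position 3: 'f' vs 'r' = DIFFER
Total differences: 3

3


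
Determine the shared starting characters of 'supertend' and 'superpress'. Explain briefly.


Compare from the start: 5 characters match: 'super'. Mismatch at position 6: 't' vs 'p'.

super


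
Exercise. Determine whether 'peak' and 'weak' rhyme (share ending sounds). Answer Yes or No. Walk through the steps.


Rime (stressed vowel + following sounds) of 'peak': -eak = /iːk/
Rime of 'weak': -eak = /iːk/
/iːk/ and /iːk/ are the same ending sound, so the words rhyme.

Yes


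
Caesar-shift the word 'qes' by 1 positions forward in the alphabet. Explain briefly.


Shift each letter by 1: q -> r, e -> f, s -> t. Result: 'rft'.

rft


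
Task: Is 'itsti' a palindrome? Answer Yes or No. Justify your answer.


Forward: 'itsti'
Reversed: 'itsti'
They are identical.

Yes


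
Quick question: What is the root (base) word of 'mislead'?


Remove prefix 'mis' from 'mislead' to get root 'lead'.

lead


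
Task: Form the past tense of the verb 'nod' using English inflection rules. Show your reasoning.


Apply rule: Double final consonant and add -ed. 'nod' becomes 'nodded'.

nodded


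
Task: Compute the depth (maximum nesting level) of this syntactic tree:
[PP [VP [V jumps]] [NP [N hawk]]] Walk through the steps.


Count bracket nesting levels:
'[' at pos 0: depth = 1
'[' at pos 4: depth = 2
'[' at pos 8: depth = 3
'[' at pos 19: depth = 2
'[' at pos 23: depth = 3
Maximum depth reached: 3

3


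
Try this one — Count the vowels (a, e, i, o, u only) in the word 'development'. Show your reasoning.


Vowels in 'development': e, e, o, e = 4 vowels.

4


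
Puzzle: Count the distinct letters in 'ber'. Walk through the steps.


Unique letters in 'ber': {b, e, r} = 3 distinct letters.

3


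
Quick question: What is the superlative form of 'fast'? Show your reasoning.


Apply superlative formation (add -est): 'fast' -> 'fastest'.

fastest


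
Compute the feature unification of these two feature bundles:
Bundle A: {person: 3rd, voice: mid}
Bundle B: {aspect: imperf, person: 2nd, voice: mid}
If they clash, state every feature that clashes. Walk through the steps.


Compare features:
aspect: A=_ vs B=imperf -> unified: imperf
person: A=3rd vs B=2nd -> CLASH
voice: A=mid vs B=mid -> unified: mid
Clash detected on feature 'person' (3rd vs 2nd); unification fails.

CLASH on 'person' (3rd vs 2nd)


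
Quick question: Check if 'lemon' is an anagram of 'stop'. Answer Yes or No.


Sorted letters of 'lemon': 'elmno'
Sorted letters of 'stop': 'opst'
They do not match.

No


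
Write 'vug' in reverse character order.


Reverse 'vug' character by character: 'guv'.

guv


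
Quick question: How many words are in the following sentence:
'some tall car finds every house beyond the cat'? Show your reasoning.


Split into words: some | tall | car | finds | every | house | beyond | the | cat = 9 words.

9


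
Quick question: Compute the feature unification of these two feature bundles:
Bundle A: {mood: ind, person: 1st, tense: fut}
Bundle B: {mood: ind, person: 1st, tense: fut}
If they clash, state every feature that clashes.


Compare features:
mood: A=ind vs B=ind -> unified: ind
person: A=1st vs B=1st -> unified: 1st
tense: A=fut vs B=fut -> unified: fut
No clashes found.

Unified: {mood: ind, person: 1st, tense: fut}


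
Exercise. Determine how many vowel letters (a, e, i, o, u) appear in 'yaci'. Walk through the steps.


Vowels in 'yaci': a, i = 2 vowels.

2


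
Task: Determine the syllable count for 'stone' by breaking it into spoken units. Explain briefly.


Break 'stone' into syllables: stone -> stone = 1 syllable

1 syllable


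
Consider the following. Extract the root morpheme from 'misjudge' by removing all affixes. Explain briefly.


Remove prefix 'mis' from 'misjudge' to get root 'judge'.

judge


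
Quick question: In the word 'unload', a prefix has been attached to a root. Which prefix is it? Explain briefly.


The word 'unload' = 'un' (prefix) + 'load' (root). The prefix is 'un'.

un


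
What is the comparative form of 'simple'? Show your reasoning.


Apply comparative formation (ends in e: add -r): 'simple' -> 'simpler'.

simpler


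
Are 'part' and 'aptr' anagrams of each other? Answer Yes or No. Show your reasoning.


Sorted letters of 'part': 'aprt'
Sorted letters of 'aptr': 'aprt'
They match.

Yes


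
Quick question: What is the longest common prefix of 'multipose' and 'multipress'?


Compare from the start: 6 characters match: 'multip'. Mismatch at position 7: 'o' vs 'r'.

multip


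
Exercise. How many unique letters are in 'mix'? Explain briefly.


Unique letters in 'mix': {i, m, x} = 3 distinct letters.

3


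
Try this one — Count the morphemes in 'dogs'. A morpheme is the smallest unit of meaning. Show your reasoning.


Decomposition: dog (root) + -s (plural) = 2 morpheme(s)

2 morphemes


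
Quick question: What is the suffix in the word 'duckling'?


The word 'duckling' = 'duck' (root) + '-ling' (suffix). The suffix is '-ling'.

ling


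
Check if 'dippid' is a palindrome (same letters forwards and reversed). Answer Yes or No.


Forward: 'dippid'
Reversed: 'dippid'
They are identical.

Yes


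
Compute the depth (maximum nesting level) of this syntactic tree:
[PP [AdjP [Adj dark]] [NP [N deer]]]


Count bracket nesting levels:
'[' at pos 0: depth = 1
'[' at pos 4: depth = 2
'[' at pos 10: depth = 3
'[' at pos 22: depth = 2
'[' at pos 26: depth = 3
Maximum depth reached: 3

3


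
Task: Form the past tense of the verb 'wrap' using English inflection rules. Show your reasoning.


Apply rule: Double final consonant and add -ed. 'wrap' becomes 'wrapped'.

wrapped


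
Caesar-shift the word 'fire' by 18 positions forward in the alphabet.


Shift each letter by 18: f -> x, i -> a, r -> j, e -> w. Result: 'xajw'.

xajw


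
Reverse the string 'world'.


Reverse 'world' character by character: 'dlrow'.

dlrow


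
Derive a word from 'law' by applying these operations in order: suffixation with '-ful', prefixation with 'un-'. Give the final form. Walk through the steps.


Step 1: Add suffix '-ful' to 'law' = 'lawful'
Step 2: Add prefix 'un-' to 'lawful' = 'unlawful'

unlawful


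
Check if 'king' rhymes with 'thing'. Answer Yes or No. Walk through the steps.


Rime (stressed vowel + following sounds) of 'king': -ing = /ɪŋ/
Rime of 'thing': -ing = /ɪŋ/
/ɪŋ/ and /ɪŋ/ are the same ending sound, so the words rhyme.

Yes


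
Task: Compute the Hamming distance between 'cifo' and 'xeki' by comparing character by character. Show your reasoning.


Alignment:
Position 1: 'c' vs 'x' = DIFFER
Position 2: 'i' vs 'e' = DIFFER
Position 3: 'f' vs 'k' = DIFFER
Position 4: 'o' vs 'i' = DIFFER
Total differences: 4

4


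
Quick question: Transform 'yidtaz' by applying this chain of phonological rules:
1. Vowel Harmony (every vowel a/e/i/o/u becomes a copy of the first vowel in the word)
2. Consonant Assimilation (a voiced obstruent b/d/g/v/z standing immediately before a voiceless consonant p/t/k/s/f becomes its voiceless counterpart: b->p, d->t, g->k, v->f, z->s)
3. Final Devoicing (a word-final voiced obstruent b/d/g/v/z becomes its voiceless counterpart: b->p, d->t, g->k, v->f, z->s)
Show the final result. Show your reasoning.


Starting form: 'yidtaz'
Rule 1: Vowel Harmony: all vowels become 'i' (matching first vowel). 'yidtaz' -> 'yidtiz'
Rule 2: Consonant Assimilation: voiced obstruent before voiceless consonant becomes voiceless ('dt' -> 'tt'). 'yidtiz' -> 'yittiz'
Rule 3: Final Devoicing: word-final voiced obstruent 'z' becomes voiceless 's'. 'yittiz' -> 'yittis'
Final form: 'yittis'

yittis


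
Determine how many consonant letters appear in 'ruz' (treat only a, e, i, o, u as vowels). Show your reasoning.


Consonants in 'ruz': r, z = 2 consonants.

2


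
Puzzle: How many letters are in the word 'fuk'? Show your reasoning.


Spell out 'fuk' and number each letter: f(1), u(2), k(3). Total: 3 letters.

3


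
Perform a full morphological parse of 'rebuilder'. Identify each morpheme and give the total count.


Step 1: Identify prefix: 're' (meaning: again)
Step 2: Identify root: 'build'
Step 3: Identify suffix(es): 'er'
Decomposition: re- (prefix: again) + build (root) + -er (suffix: one who)
Total morphemes: 3

3 morphemes (re- (prefix: again) + build (root) + -er (suffix: one who))


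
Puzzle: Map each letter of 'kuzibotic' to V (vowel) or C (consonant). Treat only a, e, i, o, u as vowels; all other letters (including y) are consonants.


Letter mapping: k = C, u = V, z = C, i = V, b = C, o = V, t = C, i = V, c = C.

CVCVCVCVC


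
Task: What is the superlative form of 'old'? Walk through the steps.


Apply superlative formation (add -est): 'old' -> 'oldest'.

oldest


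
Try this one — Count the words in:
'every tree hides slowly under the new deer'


Split into words: every | tree | hides | slowly | under | the | new | deer = 8 words.

8


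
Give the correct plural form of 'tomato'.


Apply rule: Add -es (consonant + o). 'tomato' becomes 'tomatoes'.

tomatoes


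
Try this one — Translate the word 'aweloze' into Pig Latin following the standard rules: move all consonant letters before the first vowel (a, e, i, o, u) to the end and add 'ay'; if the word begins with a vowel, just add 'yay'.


'aweloze' starts with a vowel, so add 'yay': 'awelozeyay'.

awelozeyay


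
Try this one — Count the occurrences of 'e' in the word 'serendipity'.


Letter 'e' in 'serendipity': found at position(s) 2, 4 = 2 occurrence(s).

2


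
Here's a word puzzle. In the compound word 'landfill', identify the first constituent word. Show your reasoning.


Split 'landfill' into 'land' + 'fill'. The first part is 'land'.

land


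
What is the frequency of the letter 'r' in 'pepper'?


Letter 'r' in 'pepper': found at position(s) 6 = 1 occurrence(s).

1


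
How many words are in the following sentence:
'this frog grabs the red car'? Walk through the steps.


Split into words: this | frog | grabs | the | red | car = 6 words.

6


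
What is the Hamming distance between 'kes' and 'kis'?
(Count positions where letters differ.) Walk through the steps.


Alignment:
Position 1: 'k' vs 'k' = match
Position 2: 'e' vs 'i' = DIFFER
Position 3: 's' vs 's' = match
Total differences: 1

1


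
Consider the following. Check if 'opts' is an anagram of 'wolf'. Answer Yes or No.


Sorted letters of 'opts': 'opst'
Sorted letters of 'wolf': 'flow'
They do not match.

No


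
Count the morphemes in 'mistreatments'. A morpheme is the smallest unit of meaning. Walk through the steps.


Decomposition: mis- (prefix) + treat (root) + -ment (suffix) + -s (plural) = 4 morpheme(s)

4 morphemes


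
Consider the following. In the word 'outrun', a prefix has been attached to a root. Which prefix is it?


The word 'outrun' = 'out' (prefix) + 'run' (root). The prefix is 'out'.

out


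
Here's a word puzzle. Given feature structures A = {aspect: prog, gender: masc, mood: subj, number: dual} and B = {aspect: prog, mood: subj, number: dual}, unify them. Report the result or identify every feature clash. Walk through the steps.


Compare features:
aspect: A=prog vs B=prog -> unified: prog
gender: A=masc vs B=_ -> unified: masc
mood: A=subj vs B=subj -> unified: subj
number: A=dual vs B=dual -> unified: dual
No clashes found.

Unified: {aspect: prog, gender: masc, mood: subj, number: dual}


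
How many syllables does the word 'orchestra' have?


Break 'orchestra' into syllables: or-ches-tra -> or | ches | tra = 3 syllables

3 syllables


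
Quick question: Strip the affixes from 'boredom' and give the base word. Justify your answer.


Remove suffix '-dom' from 'boredom' to get root 'bore'.

bore


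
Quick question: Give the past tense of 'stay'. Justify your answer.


Apply rule: Add -ed. 'stay' becomes 'stayed'.

stayed


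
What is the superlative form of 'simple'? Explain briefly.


Apply superlative formation (ends in e: add -st): 'simple' -> 'simplest'.

simplest


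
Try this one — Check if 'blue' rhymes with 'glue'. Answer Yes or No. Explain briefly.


Rime (stressed vowel + following sounds) of 'blue': -ue = /uː/
Rime of 'glue': -ue = /uː/
/uː/ and /uː/ are the same ending sound, so the words rhyme.

Yes


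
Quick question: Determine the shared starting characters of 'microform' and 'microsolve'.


Compare from the start: 5 characters match: 'micro'. Mismatch at position 6: 'f' vs 's'.

micro


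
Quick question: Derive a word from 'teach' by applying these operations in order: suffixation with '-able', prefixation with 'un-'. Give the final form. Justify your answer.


Step 1: Add suffix '-able' to 'teach' = 'teachable'
Step 2: Add prefix 'un-' to 'teachable' = 'unteachable'

unteachable


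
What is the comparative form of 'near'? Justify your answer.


Apply comparative formation (add -er): 'near' -> 'nearer'.

nearer


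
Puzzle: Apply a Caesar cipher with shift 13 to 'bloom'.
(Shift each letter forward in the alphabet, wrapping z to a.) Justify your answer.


Shift each letter by 13: b -> o, l -> y, o -> b, o -> b, m -> z. Result: 'oybbz'.

oybbz


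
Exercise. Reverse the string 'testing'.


Reverse 'testing' character by character: 'gnitset'.

gnitset


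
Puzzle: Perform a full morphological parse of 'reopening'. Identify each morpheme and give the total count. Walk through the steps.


Step 1: Identify prefix: 're' (meaning: again)
Step 2: Identify root: 'open'
Step 3: Identify suffix(es): 'ing'
Decomposition: re- (prefix: again) + open (root) + -ing (suffix: ongoing action)
Total morphemes: 3

3 morphemes (re- (prefix: again) + open (root) + -ing (suffix: ongoing action))


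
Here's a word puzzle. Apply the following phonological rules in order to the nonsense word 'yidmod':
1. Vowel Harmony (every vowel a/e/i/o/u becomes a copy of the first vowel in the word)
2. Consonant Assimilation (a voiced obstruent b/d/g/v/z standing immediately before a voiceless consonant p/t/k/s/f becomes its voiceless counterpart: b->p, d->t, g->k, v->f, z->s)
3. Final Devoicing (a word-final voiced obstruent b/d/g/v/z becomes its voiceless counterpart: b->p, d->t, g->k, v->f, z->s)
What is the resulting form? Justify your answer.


Starting form: 'yidmod'
Rule 1: Vowel Harmony: all vowels become 'i' (matching first vowel). 'yidmod' -> 'yidmid'
Rule 2: Consonant Assimilation: no voiced obstruent (b/d/g/v/z) stands immediately before a voiceless consonant (p/t/k/s/f). No change.
Rule 3: Final Devoicing: word-final voiced obstruent 'd' becomes voiceless 't'. 'yidmid' -> 'yidmit'
Final form: 'yidmit'

yidmit


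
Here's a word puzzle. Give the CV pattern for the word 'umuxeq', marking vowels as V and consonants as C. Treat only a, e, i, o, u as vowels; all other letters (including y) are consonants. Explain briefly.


Letter mapping: u = V, m = C, u = V, x = C, e = V, q = C.

VCVCVC


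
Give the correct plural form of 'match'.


Apply rule: Add -es (sibilant/fricative ending). 'match' becomes 'matches'.

matches


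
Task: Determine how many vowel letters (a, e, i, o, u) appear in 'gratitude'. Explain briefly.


Vowels in 'gratitude': a, i, u, e = 4 vowels.

4


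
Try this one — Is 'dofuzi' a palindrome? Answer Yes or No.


Forward: 'dofuzi'
Reversed: 'izufod'
They differ.

No


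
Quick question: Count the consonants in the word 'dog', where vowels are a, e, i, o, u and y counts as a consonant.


Consonants in 'dog': d, g = 2 consonants.

2


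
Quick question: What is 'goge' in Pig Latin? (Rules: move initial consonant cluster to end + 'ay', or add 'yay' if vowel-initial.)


'goge': move consonant cluster 'g' to end and add 'ay': 'ogegay'.

ogegay


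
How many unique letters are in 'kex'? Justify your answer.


Unique letters in 'kex': {e, k, x} = 3 distinct letters.

3


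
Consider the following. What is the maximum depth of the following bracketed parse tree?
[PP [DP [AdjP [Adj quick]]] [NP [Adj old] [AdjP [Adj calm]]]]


Count bracket nesting levels:
'[' at pos 0: depth = 1
'[' at pos 4: depth = 2
'[' at pos 8: depth = 3
'[' at pos 14: depth = 4
'[' at pos 28: depth = 2
'[' at pos 32: depth = 3
'[' at pos 42: depth = 3
'[' at pos 48: depth = 4
Maximum depth reached: 4

4


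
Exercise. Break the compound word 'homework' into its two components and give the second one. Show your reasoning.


Split 'homework' into 'home' + 'work'. The second part is 'work'.

work


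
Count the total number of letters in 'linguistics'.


Spell out 'linguistics' and number each letter: l(1), i(2), n(3), g(4), u(5), i(6), s(7), t(8), i(9), c(10), s(11). Total: 11 letters.

11


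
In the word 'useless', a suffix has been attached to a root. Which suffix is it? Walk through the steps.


The word 'useless' = 'use' (root) + '-less' (suffix). The suffix is '-less'.

less


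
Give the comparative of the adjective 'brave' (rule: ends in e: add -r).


Apply comparative formation (ends in e: add -r): 'brave' -> 'braver'.

braver


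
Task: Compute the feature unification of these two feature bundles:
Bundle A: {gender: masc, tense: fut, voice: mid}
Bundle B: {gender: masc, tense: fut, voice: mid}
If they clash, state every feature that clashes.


Compare features:
gender: A=masc vs B=masc -> unified: masc
tense: A=fut vs B=fut -> unified: fut
voice: A=mid vs B=mid -> unified: mid
No clashes found.

Unified: {gender: masc, tense: fut, voice: mid}


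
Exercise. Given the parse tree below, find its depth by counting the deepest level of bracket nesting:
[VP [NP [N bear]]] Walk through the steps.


Count bracket nesting levels:
'[' at pos 0: depth = 1
'[' at pos 4: depth = 2
'[' at pos 8: depth = 3
Maximum depth reached: 3

3


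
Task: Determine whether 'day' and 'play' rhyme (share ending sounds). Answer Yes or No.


Rime (stressed vowel + following sounds) of 'day': -ay = /eɪ/
Rime of 'play': -ay = /eɪ/
/eɪ/ and /eɪ/ are the same ending sound, so the words rhyme.

Yes


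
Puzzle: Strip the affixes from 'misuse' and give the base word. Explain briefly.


Remove prefix 'mis' from 'misuse' to get root 'use'.

use


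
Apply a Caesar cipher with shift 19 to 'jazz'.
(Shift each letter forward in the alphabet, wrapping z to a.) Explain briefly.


Shift each letter by 19: j -> c, a -> t, z -> s, z -> s. Result: 'ctss'.

ctss


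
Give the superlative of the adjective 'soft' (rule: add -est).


Apply superlative formation (add -est): 'soft' -> 'softest'.

softest


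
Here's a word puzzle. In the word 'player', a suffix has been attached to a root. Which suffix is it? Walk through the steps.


The word 'player' = 'play' (root) + '-er' (suffix). The suffix is '-er'.

er


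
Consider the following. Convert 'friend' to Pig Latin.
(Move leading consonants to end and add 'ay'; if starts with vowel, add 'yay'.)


'friend': move consonant cluster 'fr' to end and add 'ay': 'iendfray'.

iendfray


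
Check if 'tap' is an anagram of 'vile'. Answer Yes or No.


Sorted letters of 'tap': 'apt'
Sorted letters of 'vile': 'eilv'
They do not match.

No


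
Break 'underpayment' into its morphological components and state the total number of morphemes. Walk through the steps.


Step 1: Identify prefix: 'under' (meaning: beneath/insufficient)
Step 2: Identify root: 'pay'
Step 3: Identify suffix(es): 'ment'
Decomposition: under- (prefix: beneath/insufficient) + pay (root) + -ment (suffix: action/result)
Total morphemes: 3

3 morphemes (under- (prefix: beneath/insufficient) + pay (root) + -ment (suffix: action/result))


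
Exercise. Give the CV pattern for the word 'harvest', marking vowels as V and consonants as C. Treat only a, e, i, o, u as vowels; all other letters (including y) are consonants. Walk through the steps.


Letter mapping: h = C, a = V, r = C, v = C, e = V, s = C, t = C.

CVCCVCC


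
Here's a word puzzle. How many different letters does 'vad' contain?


Unique letters in 'vad': {a, d, v} = 3 distinct letters.

3


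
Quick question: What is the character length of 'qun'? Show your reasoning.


Spell out 'qun' and number each letter: q(1), u(2), n(3). Total: 3 letters.

3


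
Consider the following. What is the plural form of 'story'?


Apply rule: Change -y to -ies (consonant + y). 'story' becomes 'stories'.

stories


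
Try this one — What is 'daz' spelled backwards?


Reverse 'daz' character by character: 'zad'.

zad


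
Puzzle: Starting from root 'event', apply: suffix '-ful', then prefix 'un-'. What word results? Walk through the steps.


Step 1: Add suffix '-ful' to 'event' = 'eventful'
Step 2: Add prefix 'un-' to 'eventful' = 'uneventful'

uneventful


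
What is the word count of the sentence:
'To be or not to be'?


Split into words: To | be | or | not | to | be = 6 words.

6


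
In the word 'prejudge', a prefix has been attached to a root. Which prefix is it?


The word 'prejudge' = 'pre' (prefix) + 'judge' (root). The prefix is 'pre'.

pre


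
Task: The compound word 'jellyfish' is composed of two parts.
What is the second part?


Split 'jellyfish' into 'jelly' + 'fish'. The second part is 'fish'.

fish


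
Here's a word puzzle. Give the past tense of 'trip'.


Apply rule: Double final consonant and add -ed. 'trip' becomes 'tripped'.

tripped


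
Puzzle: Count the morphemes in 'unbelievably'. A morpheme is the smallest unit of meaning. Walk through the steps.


Decomposition: un- (prefix) + believe (root) + -able (suffix) + -ly (suffix) = 4 morpheme(s)

4 morphemes


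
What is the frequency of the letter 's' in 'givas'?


Letter 's' in 'givas': found at position(s) 5 = 1 occurrence(s).

1


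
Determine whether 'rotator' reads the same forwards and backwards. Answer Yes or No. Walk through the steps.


Forward: 'rotator'
Reversed: 'rotator'
They are identical.

Yes


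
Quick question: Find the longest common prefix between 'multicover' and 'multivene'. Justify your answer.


Compare from the start: 5 characters match: 'multi'. Mismatch at position 6: 'c' vs 'v'.

multi


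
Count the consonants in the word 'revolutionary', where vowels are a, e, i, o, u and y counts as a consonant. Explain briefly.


Consonants in 'revolutionary': r, v, l, t, n, r, y = 7 consonants.

7


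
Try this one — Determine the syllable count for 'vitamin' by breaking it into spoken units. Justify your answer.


Break 'vitamin' into syllables: vi-ta-min -> vi | ta | min = 3 syllables

3 syllables


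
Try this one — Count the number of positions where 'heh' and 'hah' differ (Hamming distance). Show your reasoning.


Alignment:
Position 1: 'h' vs 'h' = match
Position 2: 'e' vs 'a' = DIFFER
Position 3: 'h' vs 'h' = match
Total differences: 1

1


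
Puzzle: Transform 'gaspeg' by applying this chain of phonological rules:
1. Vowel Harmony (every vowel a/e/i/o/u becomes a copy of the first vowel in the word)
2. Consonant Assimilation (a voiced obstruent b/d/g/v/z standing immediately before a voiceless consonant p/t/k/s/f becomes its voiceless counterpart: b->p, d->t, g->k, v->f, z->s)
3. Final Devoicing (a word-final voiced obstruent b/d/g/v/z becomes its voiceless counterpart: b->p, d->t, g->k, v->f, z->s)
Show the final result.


Starting form: 'gaspeg'
Rule 1: Vowel Harmony: all vowels become 'a' (matching first vowel). 'gaspeg' -> 'gaspag'
Rule 2: Consonant Assimilation: no voiced obstruent (b/d/g/v/z) stands immediately before a voiceless consonant (p/t/k/s/f). No change.
Rule 3: Final Devoicing: word-final voiced obstruent 'g' becomes voiceless 'k'. 'gaspag' -> 'gaspak'
Final form: 'gaspak'

gaspak


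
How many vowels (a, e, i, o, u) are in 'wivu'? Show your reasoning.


Vowels in 'wivu': i, u = 2 vowels.

2


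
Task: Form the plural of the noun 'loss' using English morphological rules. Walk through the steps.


Apply rule: Add -es (sibilant/fricative ending). 'loss' becomes 'losses'.

losses


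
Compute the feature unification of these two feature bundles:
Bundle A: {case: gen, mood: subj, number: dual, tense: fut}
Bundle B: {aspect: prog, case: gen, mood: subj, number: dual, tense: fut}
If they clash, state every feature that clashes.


Compare features:
aspect: A=_ vs B=prog -> unified: prog
case: A=gen vs B=gen -> unified: gen
mood: A=subj vs B=subj -> unified: subj
number: A=dual vs B=dual -> unified: dual
tense: A=fut vs B=fut -> unified: fut
No clashes found.

Unified: {aspect: prog, case: gen, mood: subj, number: dual, tense: fut}


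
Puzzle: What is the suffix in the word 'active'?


The word 'active' = 'act' (root) + '-ive' (suffix). The suffix is '-ive'.

ive


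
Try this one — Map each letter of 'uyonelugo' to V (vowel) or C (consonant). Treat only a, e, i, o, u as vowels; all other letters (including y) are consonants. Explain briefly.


Letter mapping: u = V, y = C, o = V, n = C, e = V, l = C, u = V, g = C, o = V.

VCVCVCVCV


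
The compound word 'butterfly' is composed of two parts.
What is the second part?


Split 'butterfly' into 'butter' + 'fly'. The second part is 'fly'.

fly


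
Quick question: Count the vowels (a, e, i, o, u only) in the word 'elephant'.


Vowels in 'elephant': e, e, a = 3 vowels.

3


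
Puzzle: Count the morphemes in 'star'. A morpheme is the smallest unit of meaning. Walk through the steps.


Decomposition: star (free morpheme) = 1 morpheme(s)

1 morphemes


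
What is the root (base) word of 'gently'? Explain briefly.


Remove suffix '-ly' from 'gently' to get root 'gentle'.

gentle


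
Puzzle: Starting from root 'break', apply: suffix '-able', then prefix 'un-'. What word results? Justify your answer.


Step 1: Add suffix '-able' to 'break' = 'breakable'
Step 2: Add prefix 'un-' to 'breakable' = 'unbreakable'

unbreakable


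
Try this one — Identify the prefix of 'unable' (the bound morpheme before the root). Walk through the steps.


The word 'unable' = 'un' (prefix) + 'able' (root). The prefix is 'un'.

un


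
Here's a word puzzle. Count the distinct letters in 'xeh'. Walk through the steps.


Unique letters in 'xeh': {e, h, x} = 3 distinct letters.

3


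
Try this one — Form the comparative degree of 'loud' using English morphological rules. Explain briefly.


Apply comparative formation (add -er): 'loud' -> 'louder'.

louder


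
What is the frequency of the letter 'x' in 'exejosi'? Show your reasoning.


Letter 'x' in 'exejosi': found at position(s) 2 = 1 occurrence(s).

1


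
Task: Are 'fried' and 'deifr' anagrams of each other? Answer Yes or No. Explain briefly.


Sorted letters of 'fried': 'defir'
Sorted letters of 'deifr': 'defir'
They match.

Yes


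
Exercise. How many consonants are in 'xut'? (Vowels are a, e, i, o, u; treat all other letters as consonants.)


Consonants in 'xut': x, t = 2 consonants.

2


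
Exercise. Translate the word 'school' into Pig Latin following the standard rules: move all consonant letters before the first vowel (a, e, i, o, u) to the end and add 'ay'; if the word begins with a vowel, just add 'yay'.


'school': move consonant cluster 'sch' to end and add 'ay': 'oolschay'.

oolschay


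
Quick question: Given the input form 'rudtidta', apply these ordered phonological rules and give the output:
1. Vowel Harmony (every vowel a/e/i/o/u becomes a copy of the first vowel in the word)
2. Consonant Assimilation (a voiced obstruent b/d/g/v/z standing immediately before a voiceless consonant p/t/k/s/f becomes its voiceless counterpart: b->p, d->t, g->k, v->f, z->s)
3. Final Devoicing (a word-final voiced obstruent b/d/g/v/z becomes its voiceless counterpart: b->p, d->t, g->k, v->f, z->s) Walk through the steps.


Starting form: 'rudtidta'
Rule 1: Vowel Harmony: all vowels become 'u' (matching first vowel). 'rudtidta' -> 'rudtudtu'
Rule 2: Consonant Assimilation: voiced obstruent before voiceless consonant becomes voiceless ('dt' -> 'tt', 'dt' -> 'tt'). 'rudtudtu' -> 'ruttuttu'
Rule 3: Final Devoicing: the word ends in the vowel 'u', not a consonant. No change.
Final form: 'ruttuttu'

ruttuttu


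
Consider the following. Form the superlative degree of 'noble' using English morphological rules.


Apply superlative formation (ends in e: add -st): 'noble' -> 'noblest'.

noblest


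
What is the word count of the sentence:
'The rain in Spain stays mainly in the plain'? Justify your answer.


Split into words: The | rain | in | Spain | stays | mainly | in | the | plain = 9 words.

9


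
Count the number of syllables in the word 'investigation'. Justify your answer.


Break 'investigation' into syllables: in-ves-ti-ga-tion -> in | ves | ti | ga | tion = 5 syllables

5 syllables


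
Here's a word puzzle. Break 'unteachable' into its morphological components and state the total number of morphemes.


Step 1: Identify prefix: 'un' (meaning: not/reverse)
Step 2: Identify root: 'teach'
Step 3: Identify suffix(es): 'able'
Decomposition: un- (prefix: not/reverse) + teach (root) + -able (suffix: capable of)
Total morphemes: 3

3 morphemes (un- (prefix: not/reverse) + teach (root) + -able (suffix: capable of))


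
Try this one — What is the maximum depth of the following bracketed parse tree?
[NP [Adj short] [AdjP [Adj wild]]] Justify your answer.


Count bracket nesting levels:
'[' at pos 0: depth = 1
'[' at pos 4: depth = 2
'[' at pos 16: depth = 2
'[' at pos 22: depth = 3
Maximum depth reached: 3

3


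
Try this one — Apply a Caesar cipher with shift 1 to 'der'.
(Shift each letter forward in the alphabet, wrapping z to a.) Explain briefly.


Shift each letter by 1: d -> e, e -> f, r -> s. Result: 'efs'.

efs


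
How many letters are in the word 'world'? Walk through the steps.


Spell out 'world' and number each letter: w(1), o(2), r(3), l(4), d(5). Total: 5 letters.

5


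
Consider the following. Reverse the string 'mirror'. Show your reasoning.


Reverse 'mirror' character by character: 'rorrim'.

rorrim


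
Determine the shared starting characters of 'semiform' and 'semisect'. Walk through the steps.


Compare from the start: 4 characters match: 'semi'. Mismatch at position 5: 'f' vs 's'.

semi


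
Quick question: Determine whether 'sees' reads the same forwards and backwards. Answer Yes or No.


Forward: 'sees'
Reversed: 'sees'
They are identical.

Yes


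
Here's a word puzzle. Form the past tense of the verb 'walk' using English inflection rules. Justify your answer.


Apply rule: Add -ed. 'walk' becomes 'walked'.

walked


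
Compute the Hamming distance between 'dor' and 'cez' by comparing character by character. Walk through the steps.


Alignment:
Position 1: 'd' vs 'c' = DIFFER
Position 2: 'o' vs 'e' = DIFFER
Position 3: 'r' vs 'z' = DIFFER
Total differences: 3

3


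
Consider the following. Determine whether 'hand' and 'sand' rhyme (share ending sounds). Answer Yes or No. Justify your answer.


Rime (stressed vowel + following sounds) of 'hand': -and = /ænd/
Rime of 'sand': -and = /ænd/
/ænd/ and /ænd/ are the same ending sound, so the words rhyme.

Yes


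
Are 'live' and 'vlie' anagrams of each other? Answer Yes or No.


Sorted letters of 'live': 'eilv'
Sorted letters of 'vlie': 'eilv'
They match.

Yes


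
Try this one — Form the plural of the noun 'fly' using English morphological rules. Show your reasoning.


Apply rule: Change -y to -ies (consonant + y). 'fly' becomes 'flies'.

flies


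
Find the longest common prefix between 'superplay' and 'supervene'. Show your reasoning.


Compare from the start: 5 characters match: 'super'. Mismatch at position 6: 'p' vs 'v'.

super


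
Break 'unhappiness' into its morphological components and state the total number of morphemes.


Step 1: Identify prefix: 'un' (meaning: not/reverse)
Step 2: Identify root: 'happy'
Step 3: Identify suffix(es): 'ness'
Decomposition: un- (prefix: not/reverse) + happy (root) + -ness (suffix: state of)
Total morphemes: 3

3 morphemes (un- (prefix: not/reverse) + happy (root) + -ness (suffix: state of))


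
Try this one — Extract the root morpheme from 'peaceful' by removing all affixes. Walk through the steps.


Remove suffix '-ful' from 'peaceful' to get root 'peace'.

peace


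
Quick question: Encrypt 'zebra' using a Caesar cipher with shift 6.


Shift each letter by 6: z -> f, e -> k, b -> h, r -> x, a -> g. Result: 'fkhxg'.

fkhxg


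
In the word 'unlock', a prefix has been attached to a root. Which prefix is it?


The word 'unlock' = 'un' (prefix) + 'lock' (root). The prefix is 'un'.

un


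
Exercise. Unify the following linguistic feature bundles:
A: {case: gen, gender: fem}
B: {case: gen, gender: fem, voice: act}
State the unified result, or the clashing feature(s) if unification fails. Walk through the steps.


Compare features:
case: A=gen vs B=gen -> unified: gen
gender: A=fem vs B=fem -> unified: fem
voice: A=_ vs B=act -> unified: act
No clashes found.

Unified: {case: gen, gender: fem, voice: act}


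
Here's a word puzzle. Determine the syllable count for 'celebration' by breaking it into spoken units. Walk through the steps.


Break 'celebration' into syllables: cel-e-bra-tion -> cel | e | bra | tion = 4 syllables

4 syllables


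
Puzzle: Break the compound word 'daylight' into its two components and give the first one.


Split 'daylight' into 'day' + 'light'. The first part is 'day'.

day


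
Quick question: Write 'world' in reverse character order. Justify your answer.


Reverse 'world' character by character: 'dlrow'.

dlrow


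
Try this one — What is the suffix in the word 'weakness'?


The word 'weakness' = 'weak' (root) + '-ness' (suffix). The suffix is '-ness'.

ness


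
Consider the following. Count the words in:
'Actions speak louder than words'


Split into words: Actions | speak | louder | than | words = 5 words.

5


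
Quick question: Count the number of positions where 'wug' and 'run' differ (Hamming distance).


Alignment:
Position 1: 'w' vs 'r' = DIFFER
Position 2: 'u' vs 'u' = match
Position 3: 'g' vs 'n' = DIFFER
Total differences: 2

2


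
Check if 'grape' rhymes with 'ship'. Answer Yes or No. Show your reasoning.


Rime (stressed vowel + following sounds) of 'grape': -ape = /eɪp/
Rime of 'ship': -ip = /ɪp/
/eɪp/ and /ɪp/ are different ending sounds, so the words do not rhyme.

No


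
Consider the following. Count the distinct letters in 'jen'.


Unique letters in 'jen': {e, j, n} = 3 distinct letters.

3


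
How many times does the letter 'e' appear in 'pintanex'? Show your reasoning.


Letter 'e' in 'pintanex': found at position(s) 7 = 1 occurrence(s).

1


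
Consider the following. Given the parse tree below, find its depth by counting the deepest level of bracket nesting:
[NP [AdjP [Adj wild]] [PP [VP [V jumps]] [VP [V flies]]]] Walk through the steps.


Count bracket nesting levels:
'[' at pos 0: depth = 1
'[' at pos 4: depth = 2
'[' at pos 10: depth = 3
'[' at pos 22: depth = 2
'[' at pos 26: depth = 3
'[' at pos 30: depth = 4
'[' at pos 41: depth = 3
'[' at pos 45: depth = 4
Maximum depth reached: 4

4


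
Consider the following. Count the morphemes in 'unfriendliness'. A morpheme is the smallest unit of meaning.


Decomposition: un- (prefix) + friend (root) + -ly (suffix) + -ness (suffix) = 4 morpheme(s)

4 morphemes


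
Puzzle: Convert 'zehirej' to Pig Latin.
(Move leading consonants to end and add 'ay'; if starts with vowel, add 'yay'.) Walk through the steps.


'zehirej': move consonant cluster 'z' to end and add 'ay': 'ehirejzay'.

ehirejzay


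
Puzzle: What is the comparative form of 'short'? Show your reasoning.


Apply comparative formation (add -er): 'short' -> 'shorter'.

shorter


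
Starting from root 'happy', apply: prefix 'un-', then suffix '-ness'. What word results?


Step 1: Add prefix 'un-' to 'happy' = 'unhappy'
Step 2: Add suffix '-ness' to 'unhappy' = 'unhappiness'

unhappiness


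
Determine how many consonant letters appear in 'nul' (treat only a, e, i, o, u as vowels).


Consonants in 'nul': n, l = 2 consonants.

2


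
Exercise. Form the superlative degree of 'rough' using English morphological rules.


Apply superlative formation (add -est): 'rough' -> 'roughest'.

roughest


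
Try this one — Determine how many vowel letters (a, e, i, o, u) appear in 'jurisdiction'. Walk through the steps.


Vowels in 'jurisdiction': u, i, i, i, o = 5 vowels.

5


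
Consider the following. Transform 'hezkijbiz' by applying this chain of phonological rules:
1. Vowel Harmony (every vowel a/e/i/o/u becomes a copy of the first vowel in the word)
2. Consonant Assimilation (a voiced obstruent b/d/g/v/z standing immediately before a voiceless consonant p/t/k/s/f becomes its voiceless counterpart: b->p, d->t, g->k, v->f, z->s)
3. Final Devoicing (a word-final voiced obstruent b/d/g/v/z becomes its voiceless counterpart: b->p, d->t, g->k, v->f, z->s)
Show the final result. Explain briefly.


Starting form: 'hezkijbiz'
Rule 1: Vowel Harmony: all vowels become 'e' (matching first vowel). 'hezkijbiz' -> 'hezkejbez'
Rule 2: Consonant Assimilation: voiced obstruent before voiceless consonant becomes voiceless ('zk' -> 'sk'). 'hezkejbez' -> 'heskejbez'
Rule 3: Final Devoicing: word-final voiced obstruent 'z' becomes voiceless 's'. 'heskejbez' -> 'heskejbes'
Final form: 'heskejbes'

heskejbes


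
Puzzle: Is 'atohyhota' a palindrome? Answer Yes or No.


Forward: 'atohyhota'
Reversed: 'atohyhota'
They are identical.

Yes


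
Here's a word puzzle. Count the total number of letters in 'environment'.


Spell out 'environment' and number each letter: e(1), n(2), v(3), i(4), r(5), o(6), n(7), m(8), e(9), n(10), t(11). Total: 11 letters.

11


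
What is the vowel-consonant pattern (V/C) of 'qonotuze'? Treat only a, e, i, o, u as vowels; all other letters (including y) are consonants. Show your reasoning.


Letter mapping: q = C, o = V, n = C, o = V, t = C, u = V, z = C, e = V.

CVCVCVCV


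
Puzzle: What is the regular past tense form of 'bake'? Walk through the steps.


Apply rule: Add -d (word ends in -e). 'bake' becomes 'baked'.

baked


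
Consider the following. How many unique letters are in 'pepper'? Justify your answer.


Unique letters in 'pepper': {e, p, r} = 3 distinct letters.

3


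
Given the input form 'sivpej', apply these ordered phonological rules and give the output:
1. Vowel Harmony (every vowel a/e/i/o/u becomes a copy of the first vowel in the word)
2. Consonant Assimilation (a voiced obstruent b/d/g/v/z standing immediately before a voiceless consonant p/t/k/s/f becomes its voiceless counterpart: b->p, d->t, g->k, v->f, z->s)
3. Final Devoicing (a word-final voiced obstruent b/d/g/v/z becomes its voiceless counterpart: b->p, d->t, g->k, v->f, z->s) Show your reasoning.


Starting form: 'sivpej'
Rule 1: Vowel Harmony: all vowels become 'i' (matching first vowel). 'sivpej' -> 'sivpij'
Rule 2: Consonant Assimilation: voiced obstruent before voiceless consonant becomes voiceless ('vp' -> 'fp'). 'sivpij' -> 'sifpij'
Rule 3: Final Devoicing: final consonant 'j' is not one of the voiced obstruents b/d/g/v/z. No change.
Final form: 'sifpij'

sifpij
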